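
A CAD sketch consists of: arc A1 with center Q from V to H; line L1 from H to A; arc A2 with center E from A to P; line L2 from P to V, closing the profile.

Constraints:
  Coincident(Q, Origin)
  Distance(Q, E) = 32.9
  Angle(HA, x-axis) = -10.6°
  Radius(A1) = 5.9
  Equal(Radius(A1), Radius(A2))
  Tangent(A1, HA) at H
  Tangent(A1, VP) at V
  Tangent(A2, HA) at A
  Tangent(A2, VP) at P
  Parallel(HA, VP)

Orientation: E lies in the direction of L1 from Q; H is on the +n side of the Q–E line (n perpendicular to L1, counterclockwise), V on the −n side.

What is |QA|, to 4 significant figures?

33.42

The slot axis is L1's direction at -10.6°, so u = (cos -10.6°, sin -10.6°) = (0.9829, -0.1840) and n = (−sin -10.6°, cos -10.6°) = (0.1840, 0.9829). Q is at the origin and E lies 32.9 along u from Q, so E = 32.9·u = (32.34, -6.052). Tangency of A1 to both parallel lines with radius 5.9 puts H and V at Q ± 5.9·n: H = (1.085, 5.799), V = (-1.085, -5.799). Equal radii place A and P the same way about E: A = E + 5.9·n = (33.42, -0.2527), P = E − 5.9·n = (31.25, -11.85). Then |QA| = |A − Q| = 33.42.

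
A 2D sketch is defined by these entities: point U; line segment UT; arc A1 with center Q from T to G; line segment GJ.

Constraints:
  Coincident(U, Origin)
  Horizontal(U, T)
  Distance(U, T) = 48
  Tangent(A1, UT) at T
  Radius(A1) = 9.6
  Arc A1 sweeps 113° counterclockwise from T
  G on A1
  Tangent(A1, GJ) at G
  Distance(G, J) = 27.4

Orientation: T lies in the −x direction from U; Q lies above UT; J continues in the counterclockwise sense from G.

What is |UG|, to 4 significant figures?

41.38

The tangent condition forces QT to be normal to UT, so Q = T + (0, 9.6) = (-48.00, 9.600). On A1, T sits at bearing -90° from Q; a 113° counterclockwise sweep puts G at bearing 23°, so G = Q + 9.6·(cos 23°, sin 23°) = (-39.16, 13.35). Then |UG| = |G − U| = 41.38.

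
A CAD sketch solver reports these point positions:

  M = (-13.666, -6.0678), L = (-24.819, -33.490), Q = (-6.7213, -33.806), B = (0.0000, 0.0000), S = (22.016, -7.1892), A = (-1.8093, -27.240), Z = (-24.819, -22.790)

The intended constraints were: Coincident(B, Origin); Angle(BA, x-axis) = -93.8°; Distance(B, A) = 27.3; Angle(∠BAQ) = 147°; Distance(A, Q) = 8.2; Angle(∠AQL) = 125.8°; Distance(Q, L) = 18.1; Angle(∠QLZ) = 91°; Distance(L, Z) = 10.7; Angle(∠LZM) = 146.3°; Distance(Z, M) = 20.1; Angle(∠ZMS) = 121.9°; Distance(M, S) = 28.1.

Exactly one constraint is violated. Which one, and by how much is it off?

Distance(M, S) = 28.1 — off by 7.60.

B = (0.00, 0.00) ✓; BA at -93.80° ✓; |BA| = 27.30 ✓; ∠BAQ = 147.0° ✓; |AQ| = 8.200 ✓; ∠AQL = 125.8° ✓; |QL| = 18.10 ✓; ∠QLZ = 91.00° ✓; |LZ| = 10.70 ✓; ∠LZM = 146.3° ✓; |ZM| = 20.10 ✓; ∠ZMS = 121.9° ✓; |MS| = 35.70 ✗.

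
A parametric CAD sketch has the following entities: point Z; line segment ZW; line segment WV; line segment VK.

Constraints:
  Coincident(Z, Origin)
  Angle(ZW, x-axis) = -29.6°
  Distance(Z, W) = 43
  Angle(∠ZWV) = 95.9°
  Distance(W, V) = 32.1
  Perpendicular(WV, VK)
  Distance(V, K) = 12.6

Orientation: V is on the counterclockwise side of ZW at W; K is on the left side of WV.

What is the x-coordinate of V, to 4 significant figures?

56.03

Z is at the origin; ZW runs at -29.6° with length 43.0, so W = 43.0·(cos -29.6°, sin -29.6°) = (37.39, -21.24). ∠ZWV = 95.9°, so WV runs at -29.6° + (180° − 95.9°) = 54.50° from the x-axis; with |WV| = 32.1, V = W + 32.1·(cos 54.50°, sin 54.50°) = (56.03, 4.894). So V.x = 56.03.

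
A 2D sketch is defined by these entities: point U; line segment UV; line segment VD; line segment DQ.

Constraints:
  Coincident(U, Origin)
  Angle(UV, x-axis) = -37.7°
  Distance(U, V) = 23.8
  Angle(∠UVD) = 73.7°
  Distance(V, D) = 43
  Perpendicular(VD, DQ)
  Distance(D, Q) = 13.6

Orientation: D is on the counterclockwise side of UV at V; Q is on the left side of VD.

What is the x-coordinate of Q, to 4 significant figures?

21.86

U is at the origin; UV runs at -37.7° with length 23.8, so V = 23.8·(cos -37.7°, sin -37.7°) = (18.83, -14.55). ∠UVD = 73.7°, so VD runs at -37.7° + (180° − 73.7°) = 68.60° from the x-axis; with |VD| = 43.0, D = V + 43.0·(cos 68.60°, sin 68.60°) = (34.52, 25.48). The perpendicularity gives DQ at right angles to VD; with |DQ| = 13.6 on the left of VD, Q = D + 13.6·(-0.9311, 0.3649) = (21.86, 30.44). So Q.x = 21.86.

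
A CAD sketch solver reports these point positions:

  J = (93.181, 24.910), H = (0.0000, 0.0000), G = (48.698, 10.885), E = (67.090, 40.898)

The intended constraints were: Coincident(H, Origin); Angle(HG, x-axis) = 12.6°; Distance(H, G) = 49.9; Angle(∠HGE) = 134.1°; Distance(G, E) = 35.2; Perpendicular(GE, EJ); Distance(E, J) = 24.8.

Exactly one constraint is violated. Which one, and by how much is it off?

Distance(E, J) = 24.8 — off by 5.80.

H = (0.00, 0.00) ✓; HG at 12.60° ✓; |HG| = 49.90 ✓; ∠HGE = 134.1° ✓; |GE| = 35.20 ✓; ∠(GE, EJ) = 90.00° ✓; |EJ| = 30.60 ✗.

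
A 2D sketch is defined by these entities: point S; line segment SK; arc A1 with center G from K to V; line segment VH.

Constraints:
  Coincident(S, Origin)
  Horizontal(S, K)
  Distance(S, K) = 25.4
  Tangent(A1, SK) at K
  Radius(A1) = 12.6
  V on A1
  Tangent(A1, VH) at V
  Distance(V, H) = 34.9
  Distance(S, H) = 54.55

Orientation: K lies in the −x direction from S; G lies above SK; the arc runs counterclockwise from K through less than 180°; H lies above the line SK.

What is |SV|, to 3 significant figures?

20.8

Checks: S.y = 0.00, K.y = 0.00 ✓; |GV| = 12.60 ✓; ∠(GV, VH) = 90.00° ✓; |VH| = 34.90 ✓; |SH| = 54.55 ✓.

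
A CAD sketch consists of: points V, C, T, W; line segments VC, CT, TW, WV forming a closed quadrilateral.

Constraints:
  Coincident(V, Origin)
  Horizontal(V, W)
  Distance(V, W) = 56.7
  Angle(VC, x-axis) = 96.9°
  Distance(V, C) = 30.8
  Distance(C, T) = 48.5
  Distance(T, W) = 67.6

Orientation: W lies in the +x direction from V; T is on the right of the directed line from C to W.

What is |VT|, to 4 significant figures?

19.64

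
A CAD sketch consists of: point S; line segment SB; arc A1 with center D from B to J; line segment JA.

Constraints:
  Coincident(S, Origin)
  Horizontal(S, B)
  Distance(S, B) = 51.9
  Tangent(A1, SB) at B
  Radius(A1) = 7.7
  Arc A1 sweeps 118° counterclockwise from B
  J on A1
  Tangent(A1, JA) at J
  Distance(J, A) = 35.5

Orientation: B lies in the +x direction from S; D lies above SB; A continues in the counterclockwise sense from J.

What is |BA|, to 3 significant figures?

43.8

On A1, B sits at bearing -90° from D; a 118° counterclockwise sweep puts J at bearing 28°, so J = D + 7.7·(cos 28°, sin 28°) = (58.7, 11.3). A1 meets JA tangentially, so DJ is at right angles to JA, so JA runs along (−sin 28°, cos 28°); with |JA| = 35.5, A = (42.0, 42.7). Then |BA| = |A − B| = 43.8.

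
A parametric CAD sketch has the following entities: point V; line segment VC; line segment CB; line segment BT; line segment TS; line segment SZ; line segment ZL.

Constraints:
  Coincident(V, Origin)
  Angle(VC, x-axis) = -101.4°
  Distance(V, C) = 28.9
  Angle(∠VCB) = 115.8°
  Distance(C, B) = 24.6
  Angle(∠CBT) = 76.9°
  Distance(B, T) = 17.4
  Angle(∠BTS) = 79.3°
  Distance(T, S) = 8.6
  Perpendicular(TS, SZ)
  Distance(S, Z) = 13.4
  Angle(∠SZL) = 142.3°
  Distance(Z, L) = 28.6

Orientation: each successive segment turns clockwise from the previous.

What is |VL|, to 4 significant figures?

67.85

TS ⟂ SZ, so SZ runs at -99.40°; with |SZ| = 13.4, Z = (-23.64, -31.68). ∠SZL = 142.3° gives ZL at -137.1° from the x-axis; with |ZL| = 28.6, L = (-44.59, -51.15). Then |VL| = |L − V| = 67.85.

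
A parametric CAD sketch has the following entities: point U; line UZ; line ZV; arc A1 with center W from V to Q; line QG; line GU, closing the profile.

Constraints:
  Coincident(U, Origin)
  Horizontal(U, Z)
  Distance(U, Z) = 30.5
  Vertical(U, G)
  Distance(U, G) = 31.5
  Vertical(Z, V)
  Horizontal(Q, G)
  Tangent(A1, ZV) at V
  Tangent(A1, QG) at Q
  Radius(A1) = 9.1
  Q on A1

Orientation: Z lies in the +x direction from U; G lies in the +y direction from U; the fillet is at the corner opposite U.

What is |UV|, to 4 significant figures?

37.84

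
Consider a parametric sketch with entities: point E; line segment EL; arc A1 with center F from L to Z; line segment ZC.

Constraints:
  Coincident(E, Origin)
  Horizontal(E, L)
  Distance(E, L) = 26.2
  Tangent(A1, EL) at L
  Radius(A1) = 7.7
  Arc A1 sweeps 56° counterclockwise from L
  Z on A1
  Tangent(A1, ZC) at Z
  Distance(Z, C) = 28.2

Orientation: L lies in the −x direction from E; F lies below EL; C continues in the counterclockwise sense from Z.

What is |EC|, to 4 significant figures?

55.27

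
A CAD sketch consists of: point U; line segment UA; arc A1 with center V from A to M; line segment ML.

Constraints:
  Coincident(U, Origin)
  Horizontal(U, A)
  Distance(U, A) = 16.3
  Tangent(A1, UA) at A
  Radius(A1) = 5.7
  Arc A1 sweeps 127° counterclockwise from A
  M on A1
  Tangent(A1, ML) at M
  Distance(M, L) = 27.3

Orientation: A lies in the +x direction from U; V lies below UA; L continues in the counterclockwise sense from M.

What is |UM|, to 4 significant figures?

14.88

The tangent condition forces VA to be normal to UA, so V = A + (0, -5.7) = (16.30, -5.700). On A1, A sits at bearing 90° from V; a 127° counterclockwise sweep puts M at bearing 217°, so M = V + 5.7·(cos 217°, sin 217°) = (11.75, -9.130). Then |UM| = |M − U| = 14.88.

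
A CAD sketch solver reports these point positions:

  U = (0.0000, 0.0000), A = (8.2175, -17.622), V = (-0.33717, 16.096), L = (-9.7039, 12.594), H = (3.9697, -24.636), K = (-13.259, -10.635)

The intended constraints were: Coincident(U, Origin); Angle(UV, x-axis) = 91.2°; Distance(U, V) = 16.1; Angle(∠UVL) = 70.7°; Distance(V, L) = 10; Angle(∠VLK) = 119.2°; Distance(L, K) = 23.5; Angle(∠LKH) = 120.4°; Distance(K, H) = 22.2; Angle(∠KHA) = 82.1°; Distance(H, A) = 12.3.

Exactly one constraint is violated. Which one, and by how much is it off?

Distance(H, A) = 12.3 — off by 4.10.

U = (0.00, 0.00) ✓; UV at 91.20° ✓; |UV| = 16.10 ✓; ∠UVL = 70.70° ✓; |VL| = 10.00 ✓; ∠VLK = 119.2° ✓; |LK| = 23.50 ✓; ∠LKH = 120.4° ✓; |KH| = 22.20 ✓; ∠KHA = 82.10° ✓; |HA| = 8.200 ✗.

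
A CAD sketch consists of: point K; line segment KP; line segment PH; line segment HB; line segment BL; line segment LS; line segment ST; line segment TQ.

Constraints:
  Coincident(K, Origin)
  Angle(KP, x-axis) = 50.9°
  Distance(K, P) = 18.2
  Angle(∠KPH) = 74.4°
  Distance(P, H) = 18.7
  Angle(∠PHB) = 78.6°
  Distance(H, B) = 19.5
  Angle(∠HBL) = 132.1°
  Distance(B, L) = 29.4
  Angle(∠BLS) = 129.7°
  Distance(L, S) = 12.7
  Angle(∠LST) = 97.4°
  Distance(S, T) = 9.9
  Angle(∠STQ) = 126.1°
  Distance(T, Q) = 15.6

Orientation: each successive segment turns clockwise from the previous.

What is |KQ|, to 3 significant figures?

11.5

K is at the origin; KP runs at 50.9° with length 18.2, so P = (11.5, 14.1). ∠KPH = 74.4° gives PH at -54.7° from the x-axis; with |PH| = 18.7, H = (22.3, -1.14). ∠PHB = 78.6° gives HB at -156° from the x-axis; with |HB| = 19.5, B = (4.46, -9.04). ∠HBL = 132.1° gives BL at 156° from the x-axis; with |BL| = 29.4, L = (-22.4, 2.92). ∠BLS = 129.7° gives LS at 106° from the x-axis; with |LS| = 12.7, S = (-25.8, 15.1). ∠LST = 97.4° gives ST at 23.1° from the x-axis; with |ST| = 9.9, T = (-16.7, 19.0). ∠STQ = 126.1° gives TQ at -30.8° from the x-axis; with |TQ| = 15.6, Q = (-3.33, 11.0). Then |KQ| = |Q − K| = 11.5.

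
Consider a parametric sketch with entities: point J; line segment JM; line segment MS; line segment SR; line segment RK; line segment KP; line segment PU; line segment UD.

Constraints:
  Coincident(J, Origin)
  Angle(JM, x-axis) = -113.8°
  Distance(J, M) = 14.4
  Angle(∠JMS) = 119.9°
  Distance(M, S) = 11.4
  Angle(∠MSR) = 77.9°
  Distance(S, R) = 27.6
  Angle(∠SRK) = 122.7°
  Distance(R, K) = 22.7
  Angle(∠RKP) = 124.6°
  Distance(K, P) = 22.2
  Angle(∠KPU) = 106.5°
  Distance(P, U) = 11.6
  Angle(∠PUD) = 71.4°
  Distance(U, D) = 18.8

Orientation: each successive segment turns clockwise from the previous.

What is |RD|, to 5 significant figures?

21.264

∠KPU = 106.5° gives PU at -102.20° from the x-axis; with |PU| = 11.6, U = (23.039, 1.2625). ∠PUD = 71.4° gives UD at 149.20° from the x-axis; with |UD| = 18.8, D = (6.8908, 10.889). Then |RD| = |D − R| = 21.264.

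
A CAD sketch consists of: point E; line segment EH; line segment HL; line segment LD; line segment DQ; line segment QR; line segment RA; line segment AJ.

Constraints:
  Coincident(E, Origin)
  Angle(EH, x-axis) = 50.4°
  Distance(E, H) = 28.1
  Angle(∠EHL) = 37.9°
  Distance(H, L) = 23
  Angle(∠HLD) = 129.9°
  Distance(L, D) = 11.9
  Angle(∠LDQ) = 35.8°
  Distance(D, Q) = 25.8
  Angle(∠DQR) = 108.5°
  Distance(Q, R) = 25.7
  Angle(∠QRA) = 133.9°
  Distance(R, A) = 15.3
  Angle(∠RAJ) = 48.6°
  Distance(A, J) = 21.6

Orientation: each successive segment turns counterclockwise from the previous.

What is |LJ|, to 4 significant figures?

14.37

E is at the origin; EH runs at 50.4° with length 28.1, so H = (17.91, 21.65). ∠EHL = 37.9° gives HL at -167.5° from the x-axis; with |HL| = 23.0, L = (-4.543, 16.67). ∠HLD = 129.9° gives LD at -117.4° from the x-axis; with |LD| = 11.9, D = (-10.02, 6.108). ∠LDQ = 35.8° gives DQ at 26.80° from the x-axis; with |DQ| = 25.8, Q = (13.01, 17.74). ∠DQR = 108.5° gives QR at 98.30° from the x-axis; with |QR| = 25.7, R = (9.299, 43.17). ∠QRA = 133.9° gives RA at 144.4° from the x-axis; with |RA| = 15.3, A = (-3.141, 52.08). ∠RAJ = 48.6° gives AJ at -84.20° from the x-axis; with |AJ| = 21.6, J = (-0.9584, 30.59). Then |LJ| = |J − L| = 14.37.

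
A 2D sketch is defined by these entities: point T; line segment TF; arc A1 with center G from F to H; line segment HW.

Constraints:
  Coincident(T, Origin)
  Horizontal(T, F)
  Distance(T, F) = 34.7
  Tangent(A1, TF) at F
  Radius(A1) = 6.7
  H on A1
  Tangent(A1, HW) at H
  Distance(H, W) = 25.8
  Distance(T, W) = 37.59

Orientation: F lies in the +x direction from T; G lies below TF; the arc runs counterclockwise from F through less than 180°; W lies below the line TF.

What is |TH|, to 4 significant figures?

28.65

Checks: T.y = 0.00, F.y = 0.00 ✓; |GH| = 6.700 ✓; ∠(GH, HW) = 90.00° ✓; |HW| = 25.80 ✓; |TW| = 37.59 ✓.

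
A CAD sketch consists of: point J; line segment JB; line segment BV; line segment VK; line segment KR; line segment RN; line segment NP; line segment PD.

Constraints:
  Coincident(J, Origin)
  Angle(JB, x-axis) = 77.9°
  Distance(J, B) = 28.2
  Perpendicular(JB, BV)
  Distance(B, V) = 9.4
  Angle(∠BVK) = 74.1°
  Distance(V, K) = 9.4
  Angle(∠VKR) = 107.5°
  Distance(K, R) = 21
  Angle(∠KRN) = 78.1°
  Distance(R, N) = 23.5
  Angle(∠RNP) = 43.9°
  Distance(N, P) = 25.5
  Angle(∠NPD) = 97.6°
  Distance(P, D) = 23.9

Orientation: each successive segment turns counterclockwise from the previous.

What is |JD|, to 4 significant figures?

14.62

J is at the origin; JB runs at 77.9° with length 28.2, so B = (5.911, 27.57). JB is perpendicular to BV, so BV runs at 167.9°; with |BV| = 9.4, V = (-3.280, 29.54). ∠BVK = 74.1° gives VK at -86.20° from the x-axis; with |VK| = 9.4, K = (-2.657, 20.16). ∠VKR = 107.5° gives KR at -13.70° from the x-axis; with |KR| = 21.0, R = (17.75, 15.19). ∠KRN = 78.1° gives RN at 88.20° from the x-axis; with |RN| = 23.5, N = (18.48, 38.68). ∠RNP = 43.9° gives NP at -135.7° from the x-axis; with |NP| = 25.5, P = (0.2336, 20.87). ∠NPD = 97.6° gives PD at -53.30° from the x-axis; with |PD| = 23.9, D = (14.52, 1.707). Then |JD| = |D − J| = 14.62.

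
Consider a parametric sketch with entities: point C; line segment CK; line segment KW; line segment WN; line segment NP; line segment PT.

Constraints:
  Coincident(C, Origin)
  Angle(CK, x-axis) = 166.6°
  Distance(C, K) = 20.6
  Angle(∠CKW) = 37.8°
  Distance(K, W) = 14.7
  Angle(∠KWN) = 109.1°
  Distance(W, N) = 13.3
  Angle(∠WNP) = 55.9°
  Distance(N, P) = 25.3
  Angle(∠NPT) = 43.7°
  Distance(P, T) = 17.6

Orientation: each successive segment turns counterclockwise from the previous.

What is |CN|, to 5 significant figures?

2.7754

C is at the origin; CK runs at 166.6° with length 20.6, so K = (-20.039, 4.7740). ∠CKW = 37.8° gives KW at -51.200° from the x-axis; with |KW| = 14.7, W = (-10.828, -6.6823). ∠KWN = 109.1° gives WN at 19.700° from the x-axis; with |WN| = 13.3, N = (1.6935, -2.1989). Then |CN| = |N − C| = 2.7754.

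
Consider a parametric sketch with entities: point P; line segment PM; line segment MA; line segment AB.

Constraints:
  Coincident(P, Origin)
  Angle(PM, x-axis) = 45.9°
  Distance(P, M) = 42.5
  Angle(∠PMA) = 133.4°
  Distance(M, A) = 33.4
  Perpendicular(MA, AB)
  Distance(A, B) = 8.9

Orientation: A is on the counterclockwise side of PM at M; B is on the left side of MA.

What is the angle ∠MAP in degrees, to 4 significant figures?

26.26°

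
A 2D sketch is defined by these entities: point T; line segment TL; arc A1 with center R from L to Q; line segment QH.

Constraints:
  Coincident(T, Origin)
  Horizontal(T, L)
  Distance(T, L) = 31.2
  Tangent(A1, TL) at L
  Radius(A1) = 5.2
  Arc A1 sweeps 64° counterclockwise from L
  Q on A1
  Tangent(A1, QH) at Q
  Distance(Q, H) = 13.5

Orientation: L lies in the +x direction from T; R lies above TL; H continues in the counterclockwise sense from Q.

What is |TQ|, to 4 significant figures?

35.99

Since A1 is tangent to TL there, RL ⟂ TL, so R = L + (0, 5.2) = (31.20, 5.200). On A1, L sits at bearing -90° from R; a 64° counterclockwise sweep puts Q at bearing -26°, so Q = R + 5.2·(cos -26°, sin -26°) = (35.87, 2.920). Then |TQ| = |Q − T| = 35.99.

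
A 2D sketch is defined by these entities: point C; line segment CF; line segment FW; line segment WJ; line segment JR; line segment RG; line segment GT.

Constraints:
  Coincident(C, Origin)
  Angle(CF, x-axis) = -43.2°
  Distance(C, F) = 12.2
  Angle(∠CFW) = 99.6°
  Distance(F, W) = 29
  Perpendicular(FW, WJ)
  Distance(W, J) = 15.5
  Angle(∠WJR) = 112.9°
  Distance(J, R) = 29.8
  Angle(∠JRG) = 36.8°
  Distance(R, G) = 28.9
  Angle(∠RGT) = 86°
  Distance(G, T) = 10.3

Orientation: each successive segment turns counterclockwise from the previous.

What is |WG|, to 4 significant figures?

13.05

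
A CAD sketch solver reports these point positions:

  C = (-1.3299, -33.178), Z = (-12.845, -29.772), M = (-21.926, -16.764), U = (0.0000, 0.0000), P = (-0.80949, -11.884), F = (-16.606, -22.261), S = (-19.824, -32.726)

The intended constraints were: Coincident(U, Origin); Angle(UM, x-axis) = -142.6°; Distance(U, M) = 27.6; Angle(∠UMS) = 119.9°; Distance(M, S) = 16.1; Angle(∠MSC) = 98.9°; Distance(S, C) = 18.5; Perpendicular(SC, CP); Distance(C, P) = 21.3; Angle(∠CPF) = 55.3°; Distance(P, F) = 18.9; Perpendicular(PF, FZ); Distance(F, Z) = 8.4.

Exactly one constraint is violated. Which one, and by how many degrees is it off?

Perpendicular(PF, FZ) — off by 6.70°.

U = (0.00, 0.00) ✓; UM at -142.6° ✓; |UM| = 27.60 ✓; ∠UMS = 119.9° ✓; |MS| = 16.10 ✓; ∠MSC = 98.90° ✓; |SC| = 18.50 ✓; ∠(SC, CP) = 90.00° ✓; |CP| = 21.30 ✓; ∠CPF = 55.30° ✓; |PF| = 18.90 ✓; ∠(PF, FZ) = 83.30° ✗; |FZ| = 8.400 ✓.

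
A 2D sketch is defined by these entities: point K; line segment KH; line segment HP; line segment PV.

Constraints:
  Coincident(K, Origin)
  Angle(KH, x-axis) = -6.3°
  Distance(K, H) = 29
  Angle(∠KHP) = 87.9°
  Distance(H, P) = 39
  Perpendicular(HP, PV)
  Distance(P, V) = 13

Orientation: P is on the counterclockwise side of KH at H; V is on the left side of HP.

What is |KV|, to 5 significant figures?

41.166

K is at the origin; KH runs at -6.3° with length 29.0, so H = 29.0·(cos -6.3°, sin -6.3°) = (28.825, -3.1823). ∠KHP = 87.9°, so HP runs at -6.3° + (180° − 87.9°) = 85.800° from the x-axis; with |HP| = 39.0, P = H + 39.0·(cos 85.800°, sin 85.800°) = (31.681, 35.713). HP ⟂ PV; with |PV| = 13.0 on the left of HP, V = P + 13.0·(-0.99731, 0.073238) = (18.716, 36.665). Then |KV| = |V − K| = 41.166.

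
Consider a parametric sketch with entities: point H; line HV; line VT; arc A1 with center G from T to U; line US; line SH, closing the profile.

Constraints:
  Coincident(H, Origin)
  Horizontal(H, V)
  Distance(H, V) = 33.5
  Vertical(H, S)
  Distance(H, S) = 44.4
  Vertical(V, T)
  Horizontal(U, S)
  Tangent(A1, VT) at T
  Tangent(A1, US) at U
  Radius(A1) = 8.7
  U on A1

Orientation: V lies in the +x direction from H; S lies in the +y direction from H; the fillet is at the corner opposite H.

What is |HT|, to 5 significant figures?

48.957

The virtual corner opposite H is at (33.500, 44.400). Since A1 is tangent to VT there, GT ⟂ VT and tangency of A1 to US means the radius GU is perpendicular to US, with radius 8.7, so the center G sits 8.7 in from both sides at G = (24.800, 35.700). That places the tangent points at T = (33.500, 35.700) on VT and U = (24.800, 44.400) on US. Then |HT| = |T − H| = 48.957.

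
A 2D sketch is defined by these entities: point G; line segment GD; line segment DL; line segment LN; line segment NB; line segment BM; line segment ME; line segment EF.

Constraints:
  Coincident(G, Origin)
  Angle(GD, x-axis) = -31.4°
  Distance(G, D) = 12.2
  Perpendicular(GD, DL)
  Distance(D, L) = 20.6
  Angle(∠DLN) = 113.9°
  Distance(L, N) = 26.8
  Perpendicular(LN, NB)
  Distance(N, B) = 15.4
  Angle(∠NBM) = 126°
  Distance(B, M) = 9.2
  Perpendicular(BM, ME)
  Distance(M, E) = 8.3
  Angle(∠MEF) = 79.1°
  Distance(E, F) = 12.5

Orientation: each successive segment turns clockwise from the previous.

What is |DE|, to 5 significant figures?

23.312

G is at the origin; GD runs at -31.4° with length 12.2, so D = (10.413, -6.3563). GD is perpendicular to DL, so DL runs at -121.40°; with |DL| = 20.6, L = (-0.31948, -23.939). ∠DLN = 113.9° gives LN at 172.50° from the x-axis; with |LN| = 26.8, N = (-26.890, -20.441). LN ⟂ NB, so NB runs at 82.500°; with |NB| = 15.4, B = (-24.880, -5.1731). ∠NBM = 126.0° gives BM at 28.500° from the x-axis; with |BM| = 9.2, M = (-16.795, -0.78325). BM ⟂ ME, so ME runs at -61.500°; with |ME| = 8.3, E = (-12.835, -8.0774). Then |DE| = |E − D| = 23.312.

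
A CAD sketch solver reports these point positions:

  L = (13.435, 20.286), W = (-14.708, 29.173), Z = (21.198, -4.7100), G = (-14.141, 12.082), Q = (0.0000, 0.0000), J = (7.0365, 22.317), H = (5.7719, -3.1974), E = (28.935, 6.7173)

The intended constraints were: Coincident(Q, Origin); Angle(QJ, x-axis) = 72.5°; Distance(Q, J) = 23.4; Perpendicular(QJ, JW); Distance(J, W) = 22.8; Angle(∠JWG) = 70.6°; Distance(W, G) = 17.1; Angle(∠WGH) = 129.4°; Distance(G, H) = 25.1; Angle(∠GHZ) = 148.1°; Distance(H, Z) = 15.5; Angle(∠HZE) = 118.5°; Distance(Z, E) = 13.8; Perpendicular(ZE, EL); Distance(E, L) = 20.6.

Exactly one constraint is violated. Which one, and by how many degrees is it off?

Perpendicular(ZE, EL) — off by 7.10°.

Q = (0.00, 0.00) ✓; QJ at 72.50° ✓; |QJ| = 23.40 ✓; ∠(QJ, JW) = 90.00° ✓; |JW| = 22.80 ✓; ∠JWG = 70.60° ✓; |WG| = 17.10 ✓; ∠WGH = 129.4° ✓; |GH| = 25.10 ✓; ∠GHZ = 148.1° ✓; |HZ| = 15.50 ✓; ∠HZE = 118.5° ✓; |ZE| = 13.80 ✓; ∠(ZE, EL) = 82.90° ✗; |EL| = 20.60 ✓.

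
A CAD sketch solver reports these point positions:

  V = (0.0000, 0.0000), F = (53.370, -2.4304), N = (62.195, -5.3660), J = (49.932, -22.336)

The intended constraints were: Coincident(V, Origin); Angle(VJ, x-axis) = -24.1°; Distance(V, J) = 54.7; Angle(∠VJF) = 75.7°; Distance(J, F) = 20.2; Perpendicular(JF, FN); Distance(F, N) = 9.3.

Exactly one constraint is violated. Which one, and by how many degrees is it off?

Perpendicular(JF, FN) — off by 8.60°.

V = (0.00, 0.00) ✓; VJ at -24.10° ✓; |VJ| = 54.70 ✓; ∠VJF = 75.70° ✓; |JF| = 20.20 ✓; ∠(JF, FN) = 98.60° ✗; |FN| = 9.300 ✓.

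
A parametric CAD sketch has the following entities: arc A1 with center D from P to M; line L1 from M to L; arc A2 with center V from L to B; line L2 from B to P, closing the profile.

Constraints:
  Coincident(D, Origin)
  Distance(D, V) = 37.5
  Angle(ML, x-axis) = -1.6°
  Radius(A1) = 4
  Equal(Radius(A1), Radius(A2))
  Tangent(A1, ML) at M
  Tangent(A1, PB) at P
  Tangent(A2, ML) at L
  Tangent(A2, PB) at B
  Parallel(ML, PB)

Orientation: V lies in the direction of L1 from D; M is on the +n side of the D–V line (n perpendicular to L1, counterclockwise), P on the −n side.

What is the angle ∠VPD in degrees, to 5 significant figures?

83.911°

The slot axis is L1's direction at -1.6°, so u = (cos -1.6°, sin -1.6°) = (0.99961, -0.027922) and n = (−sin -1.6°, cos -1.6°) = (0.027922, 0.99961). D is at the origin and V lies 37.5 along u from D, so V = 37.5·u = (37.485, -1.0471). Tangency of A1 to both parallel lines with radius 4.0 puts M and P at D ± 4.0·n: M = (0.11169, 3.9984), P = (-0.11169, -3.9984). Then cos ∠VPD = PV·PD / (|PV||PD|), giving 83.911°.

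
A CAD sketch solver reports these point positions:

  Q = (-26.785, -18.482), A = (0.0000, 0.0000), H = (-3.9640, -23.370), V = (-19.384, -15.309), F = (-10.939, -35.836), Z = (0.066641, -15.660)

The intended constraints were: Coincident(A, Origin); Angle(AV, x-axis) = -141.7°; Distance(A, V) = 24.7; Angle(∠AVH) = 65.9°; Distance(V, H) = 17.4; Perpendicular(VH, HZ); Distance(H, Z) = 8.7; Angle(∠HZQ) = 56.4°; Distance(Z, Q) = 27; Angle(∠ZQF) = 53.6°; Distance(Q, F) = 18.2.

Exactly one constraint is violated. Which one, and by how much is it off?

Distance(Q, F) = 18.2 — off by 5.30.

A = (0.00, 0.00) ✓; AV at -141.7° ✓; |AV| = 24.70 ✓; ∠AVH = 65.90° ✓; |VH| = 17.40 ✓; ∠(VH, HZ) = 90.00° ✓; |HZ| = 8.700 ✓; ∠HZQ = 56.40° ✓; |ZQ| = 27.00 ✓; ∠ZQF = 53.60° ✓; |QF| = 23.50 ✗.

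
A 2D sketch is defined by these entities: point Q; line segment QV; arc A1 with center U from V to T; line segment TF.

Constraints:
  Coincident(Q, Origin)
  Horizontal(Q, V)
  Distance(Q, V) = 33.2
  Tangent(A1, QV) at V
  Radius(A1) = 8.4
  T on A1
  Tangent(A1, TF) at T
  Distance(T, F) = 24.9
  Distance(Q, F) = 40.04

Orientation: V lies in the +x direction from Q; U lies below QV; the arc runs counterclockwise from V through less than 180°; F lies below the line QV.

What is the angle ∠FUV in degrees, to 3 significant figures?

157°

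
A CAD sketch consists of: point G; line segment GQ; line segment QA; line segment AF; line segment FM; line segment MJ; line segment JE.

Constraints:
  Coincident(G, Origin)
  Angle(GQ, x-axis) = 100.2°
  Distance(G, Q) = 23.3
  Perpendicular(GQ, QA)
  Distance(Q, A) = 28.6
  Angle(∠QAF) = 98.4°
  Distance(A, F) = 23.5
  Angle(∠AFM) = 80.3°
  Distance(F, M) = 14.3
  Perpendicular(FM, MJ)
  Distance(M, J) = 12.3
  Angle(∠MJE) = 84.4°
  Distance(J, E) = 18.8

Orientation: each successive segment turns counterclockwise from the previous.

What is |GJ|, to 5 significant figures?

22.027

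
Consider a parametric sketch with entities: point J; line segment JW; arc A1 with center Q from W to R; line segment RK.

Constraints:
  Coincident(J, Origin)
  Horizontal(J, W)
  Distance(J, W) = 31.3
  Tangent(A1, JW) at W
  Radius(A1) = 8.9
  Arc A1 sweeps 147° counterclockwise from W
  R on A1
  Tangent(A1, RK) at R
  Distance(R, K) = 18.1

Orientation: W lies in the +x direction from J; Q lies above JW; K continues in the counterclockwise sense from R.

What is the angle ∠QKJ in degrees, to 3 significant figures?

69.5°

J is at the origin; JW is horizontal with |JW| = 31.3 and W on the +x side, so W = (31.3, 0.00). A1 meets JW tangentially, so QW is at right angles to JW, so Q = W + (0, 8.9) = (31.3, 8.90). On A1, W sits at bearing -90° from Q; a 147° counterclockwise sweep puts R at bearing 57°, so R = Q + 8.9·(cos 57°, sin 57°) = (36.1, 16.4). A1 meets RK tangentially, so QR is at right angles to RK, so RK runs along (−sin 57°, cos 57°); with |RK| = 18.1, K = (21.0, 26.2). Then cos ∠QKJ = KQ·KJ / (|KQ||KJ|), giving 69.5°.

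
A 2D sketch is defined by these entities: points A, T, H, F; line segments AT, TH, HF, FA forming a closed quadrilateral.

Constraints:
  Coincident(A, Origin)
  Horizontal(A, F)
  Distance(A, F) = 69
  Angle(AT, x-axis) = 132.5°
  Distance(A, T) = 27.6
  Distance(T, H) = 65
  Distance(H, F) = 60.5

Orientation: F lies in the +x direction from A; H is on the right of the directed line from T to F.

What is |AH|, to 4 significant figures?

37.84

A is at the origin; AF is horizontal with |AF| = 69.0 and F in +x, so F = (69.0, 0). AT runs at 132.5° with |AT| = 27.6, so T = (-18.65, 20.35). H is determined by |TH| = 65.0 and |HF| = 60.5 together: it lies at the intersection of circle(T, 65.0) and circle(F, 60.5). With |TF| = 89.98, the foot of the radical line on TF is 48.13 from T and the perpendicular offset is √(65.0² − 48.13²) = 43.69. Taking the right-of-TF solution: H = (18.35, -33.09).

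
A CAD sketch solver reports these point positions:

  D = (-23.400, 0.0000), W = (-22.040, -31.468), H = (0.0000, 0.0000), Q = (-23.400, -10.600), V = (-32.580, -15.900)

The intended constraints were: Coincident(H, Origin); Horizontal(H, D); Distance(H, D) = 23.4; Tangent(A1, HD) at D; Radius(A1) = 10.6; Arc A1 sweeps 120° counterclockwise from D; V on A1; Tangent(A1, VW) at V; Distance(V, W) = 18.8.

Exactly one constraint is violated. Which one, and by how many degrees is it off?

Tangent(A1, VW) at V — off by 4.10°.

H = (0.00, 0.00) ✓; H.y = 0.00, D.y = 0.00 ✓; |HD| = 23.40 ✓; ∠(QD, DH) = 90.00° ✓; |QD| = 10.60 ✓; bearing(Q→V) − bearing(Q→D) = 120.0° ✓; |QV| = 10.60 ✓; ∠(QV, VW) = 85.90° ✗; |VW| = 18.80 ✓.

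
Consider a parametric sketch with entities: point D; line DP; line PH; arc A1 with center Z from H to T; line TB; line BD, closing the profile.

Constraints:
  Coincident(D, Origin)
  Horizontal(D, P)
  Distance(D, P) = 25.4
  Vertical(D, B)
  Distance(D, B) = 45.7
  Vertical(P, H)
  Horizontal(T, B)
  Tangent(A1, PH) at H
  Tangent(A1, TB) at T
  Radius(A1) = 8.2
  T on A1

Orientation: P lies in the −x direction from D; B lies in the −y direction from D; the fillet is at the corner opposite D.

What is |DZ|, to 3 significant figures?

41.3

D is at the origin; DP is horizontal with |DP| = 25.4 and P on the −x side, so P = (-25.4, 0.00). D and B share the same x with |DB| = 45.7 and B on the −y side, so B = (0.00, -45.7). The virtual corner opposite D is at (-25.4, -45.7). Since A1 is tangent to PH there, ZH ⟂ PH and since A1 is tangent to TB there, ZT ⟂ TB, with radius 8.2, so the center Z sits 8.2 in from both sides at Z = (-17.2, -37.5). Then |DZ| = |Z − D| = 41.3.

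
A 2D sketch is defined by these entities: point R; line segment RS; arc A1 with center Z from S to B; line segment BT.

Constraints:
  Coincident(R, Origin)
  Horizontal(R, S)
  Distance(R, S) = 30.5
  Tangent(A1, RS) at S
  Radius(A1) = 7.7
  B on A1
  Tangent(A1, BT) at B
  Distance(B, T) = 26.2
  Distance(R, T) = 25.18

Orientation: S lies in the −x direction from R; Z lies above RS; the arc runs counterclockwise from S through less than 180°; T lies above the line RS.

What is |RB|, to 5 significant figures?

24.587

R is at the origin; RS is horizontal with |RS| = 30.5 and S on the −x side, so S = (-30.500, 0.0000). Tangency of A1 to RS means the radius ZS is perpendicular to RS, so Z = S + (0, 7.7) = (-30.500, 7.7000). Since ZB ⟂ BT (tangency), |ZT| = √(7.7² + 26.2²) = 27.308 regardless of where B sits on A1. So T lies on both circle(R, 25.18) and circle(Z, 27.308); the above-RS intersection is T = (-8.3979, 23.738). B is the foot of the tangent from T: B = (-24.404, 2.9959).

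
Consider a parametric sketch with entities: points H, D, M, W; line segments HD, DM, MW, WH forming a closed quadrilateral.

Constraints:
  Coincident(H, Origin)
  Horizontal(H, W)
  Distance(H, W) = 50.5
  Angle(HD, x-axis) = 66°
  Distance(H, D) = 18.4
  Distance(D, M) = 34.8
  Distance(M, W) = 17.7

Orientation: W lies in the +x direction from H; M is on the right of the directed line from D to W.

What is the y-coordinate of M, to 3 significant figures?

-5.93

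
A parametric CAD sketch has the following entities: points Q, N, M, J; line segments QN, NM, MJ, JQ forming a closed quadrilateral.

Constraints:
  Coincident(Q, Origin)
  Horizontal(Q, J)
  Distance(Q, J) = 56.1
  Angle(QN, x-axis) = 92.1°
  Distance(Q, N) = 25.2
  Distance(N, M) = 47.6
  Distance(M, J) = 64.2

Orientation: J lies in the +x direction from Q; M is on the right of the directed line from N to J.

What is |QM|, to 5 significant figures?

22.684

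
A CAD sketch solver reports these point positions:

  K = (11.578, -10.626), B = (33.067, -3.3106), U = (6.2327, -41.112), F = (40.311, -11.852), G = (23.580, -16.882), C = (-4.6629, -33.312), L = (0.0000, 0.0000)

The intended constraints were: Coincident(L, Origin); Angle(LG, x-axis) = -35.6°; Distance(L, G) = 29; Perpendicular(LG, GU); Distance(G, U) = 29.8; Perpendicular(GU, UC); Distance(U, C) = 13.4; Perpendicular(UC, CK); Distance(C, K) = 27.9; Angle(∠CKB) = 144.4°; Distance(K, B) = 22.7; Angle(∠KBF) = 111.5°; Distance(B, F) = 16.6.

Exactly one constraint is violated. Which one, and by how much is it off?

Distance(B, F) = 16.6 — off by 5.40.

L = (0.00, 0.00) ✓; LG at -35.60° ✓; |LG| = 29.00 ✓; ∠(LG, GU) = 90.00° ✓; |GU| = 29.80 ✓; ∠(GU, UC) = 90.00° ✓; |UC| = 13.40 ✓; ∠(UC, CK) = 90.00° ✓; |CK| = 27.90 ✓; ∠CKB = 144.4° ✓; |KB| = 22.70 ✓; ∠KBF = 111.5° ✓; |BF| = 11.20 ✗.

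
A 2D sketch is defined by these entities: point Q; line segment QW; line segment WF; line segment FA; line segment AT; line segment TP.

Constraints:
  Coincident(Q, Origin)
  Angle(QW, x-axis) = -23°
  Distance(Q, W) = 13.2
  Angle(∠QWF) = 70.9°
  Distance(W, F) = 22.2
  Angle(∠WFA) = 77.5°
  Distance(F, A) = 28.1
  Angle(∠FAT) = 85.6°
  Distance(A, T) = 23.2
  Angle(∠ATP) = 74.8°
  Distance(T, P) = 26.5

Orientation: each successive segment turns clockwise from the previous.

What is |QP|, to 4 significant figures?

14.70

Q is at the origin; QW runs at -23.0° with length 13.2, so W = (12.15, -5.158). ∠QWF = 70.9° gives WF at -132.1° from the x-axis; with |WF| = 22.2, F = (-2.733, -21.63). ∠WFA = 77.5° gives FA at 125.4° from the x-axis; with |FA| = 28.1, A = (-19.01, 1.276). ∠FAT = 85.6° gives AT at 31.00° from the x-axis; with |AT| = 23.2, T = (0.8757, 13.22). ∠ATP = 74.8° gives TP at -74.20° from the x-axis; with |TP| = 26.5, P = (8.091, -12.27). Then |QP| = |P − Q| = 14.70.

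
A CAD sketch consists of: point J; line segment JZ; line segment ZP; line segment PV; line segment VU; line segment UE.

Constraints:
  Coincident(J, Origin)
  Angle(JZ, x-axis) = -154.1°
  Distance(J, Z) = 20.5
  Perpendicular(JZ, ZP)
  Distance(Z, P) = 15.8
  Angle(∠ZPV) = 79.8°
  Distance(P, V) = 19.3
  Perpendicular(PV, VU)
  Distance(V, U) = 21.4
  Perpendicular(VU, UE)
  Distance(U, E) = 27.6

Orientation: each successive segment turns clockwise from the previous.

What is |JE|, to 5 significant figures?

32.679

PV ⟂ VU, so VU runs at -74.300°; with |VU| = 21.4, U = (-0.97160, -10.120). VU ⟂ UE, so UE runs at -164.30°; with |UE| = 27.6, E = (-27.542, -17.589). Then |JE| = |E − J| = 32.679.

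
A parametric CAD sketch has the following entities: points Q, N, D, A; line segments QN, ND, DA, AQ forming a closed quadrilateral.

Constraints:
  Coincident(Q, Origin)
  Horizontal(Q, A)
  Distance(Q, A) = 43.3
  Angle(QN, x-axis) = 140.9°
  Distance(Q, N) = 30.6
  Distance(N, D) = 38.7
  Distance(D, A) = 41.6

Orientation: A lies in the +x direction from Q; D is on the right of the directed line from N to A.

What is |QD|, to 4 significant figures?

9.365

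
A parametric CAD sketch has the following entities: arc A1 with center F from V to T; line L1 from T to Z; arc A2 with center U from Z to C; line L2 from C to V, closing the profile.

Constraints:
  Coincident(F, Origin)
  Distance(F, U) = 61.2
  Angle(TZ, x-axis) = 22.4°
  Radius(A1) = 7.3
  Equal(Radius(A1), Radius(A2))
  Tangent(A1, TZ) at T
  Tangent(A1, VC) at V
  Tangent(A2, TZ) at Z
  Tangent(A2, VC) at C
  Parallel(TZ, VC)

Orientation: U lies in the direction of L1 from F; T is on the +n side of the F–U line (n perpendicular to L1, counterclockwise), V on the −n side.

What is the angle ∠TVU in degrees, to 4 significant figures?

83.20°

The slot axis is L1's direction at 22.4°, so u = (cos 22.4°, sin 22.4°) = (0.9245, 0.3811) and n = (−sin 22.4°, cos 22.4°) = (-0.3811, 0.9245). F is at the origin and U lies 61.2 along u from F, so U = 61.2·u = (56.58, 23.32). Tangency of A1 to both parallel lines with radius 7.3 puts T and V at F ± 7.3·n: T = (-2.782, 6.749), V = (2.782, -6.749). Then cos ∠TVU = VT·VU / (|VT||VU|), giving 83.20°.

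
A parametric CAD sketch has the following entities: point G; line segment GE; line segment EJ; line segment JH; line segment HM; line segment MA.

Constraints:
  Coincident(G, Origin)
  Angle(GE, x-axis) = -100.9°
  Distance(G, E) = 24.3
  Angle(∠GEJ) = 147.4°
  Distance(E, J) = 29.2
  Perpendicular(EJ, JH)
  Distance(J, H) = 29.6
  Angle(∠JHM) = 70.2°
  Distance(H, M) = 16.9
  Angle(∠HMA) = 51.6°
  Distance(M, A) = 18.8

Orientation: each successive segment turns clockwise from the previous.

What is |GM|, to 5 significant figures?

35.451

G is at the origin; GE runs at -100.9° with length 24.3, so E = (-4.5950, -23.862). ∠GEJ = 147.4° gives EJ at -133.50° from the x-axis; with |EJ| = 29.2, J = (-24.695, -45.043). EJ is perpendicular to JH, so JH runs at 136.50°; with |JH| = 29.6, H = (-46.166, -24.667). ∠JHM = 70.2° gives HM at 26.700° from the x-axis; with |HM| = 16.9, M = (-31.068, -17.074). Then |GM| = |M − G| = 35.451.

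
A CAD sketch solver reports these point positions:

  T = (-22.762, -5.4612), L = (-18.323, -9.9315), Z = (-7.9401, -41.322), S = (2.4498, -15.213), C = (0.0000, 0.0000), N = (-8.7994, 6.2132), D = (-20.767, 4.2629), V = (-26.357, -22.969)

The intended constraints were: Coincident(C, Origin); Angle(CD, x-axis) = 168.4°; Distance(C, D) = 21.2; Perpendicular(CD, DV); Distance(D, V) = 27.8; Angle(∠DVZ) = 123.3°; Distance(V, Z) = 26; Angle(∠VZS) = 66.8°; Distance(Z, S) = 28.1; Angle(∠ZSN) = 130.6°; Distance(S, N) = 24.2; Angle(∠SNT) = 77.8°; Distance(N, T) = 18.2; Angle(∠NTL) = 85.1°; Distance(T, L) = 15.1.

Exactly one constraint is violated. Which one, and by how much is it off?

Distance(T, L) = 15.1 — off by 8.80.

C = (0.00, 0.00) ✓; CD at 168.4° ✓; |CD| = 21.20 ✓; ∠(CD, DV) = 90.00° ✓; |DV| = 27.80 ✓; ∠DVZ = 123.3° ✓; |VZ| = 26.00 ✓; ∠VZS = 66.80° ✓; |ZS| = 28.10 ✓; ∠ZSN = 130.6° ✓; |SN| = 24.20 ✓; ∠SNT = 77.80° ✓; |NT| = 18.20 ✓; ∠NTL = 85.10° ✓; |TL| = 6.300 ✗.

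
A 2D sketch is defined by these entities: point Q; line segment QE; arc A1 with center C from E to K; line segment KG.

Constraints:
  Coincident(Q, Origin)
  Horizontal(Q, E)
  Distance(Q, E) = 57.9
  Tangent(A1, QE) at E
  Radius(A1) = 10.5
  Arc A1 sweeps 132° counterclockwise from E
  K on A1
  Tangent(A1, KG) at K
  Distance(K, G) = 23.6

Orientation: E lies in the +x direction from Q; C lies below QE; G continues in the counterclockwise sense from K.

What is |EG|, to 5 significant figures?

35.963

Q is at the origin; Q and E share the same y with |QE| = 57.9 and E on the +x side, so E = (57.900, 0.0000). Tangency of A1 to QE means the radius CE is perpendicular to QE, so C = E + (0, -10.5) = (57.900, -10.500). On A1, E sits at bearing 90° from C; a 132° counterclockwise sweep puts K at bearing 222°, so K = C + 10.5·(cos 222°, sin 222°) = (50.097, -17.526). A1 meets KG tangentially, so CK is at right angles to KG, so KG runs along (−sin 222°, cos 222°); with |KG| = 23.6, G = (65.888, -35.064). Then |EG| = |G − E| = 35.963.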